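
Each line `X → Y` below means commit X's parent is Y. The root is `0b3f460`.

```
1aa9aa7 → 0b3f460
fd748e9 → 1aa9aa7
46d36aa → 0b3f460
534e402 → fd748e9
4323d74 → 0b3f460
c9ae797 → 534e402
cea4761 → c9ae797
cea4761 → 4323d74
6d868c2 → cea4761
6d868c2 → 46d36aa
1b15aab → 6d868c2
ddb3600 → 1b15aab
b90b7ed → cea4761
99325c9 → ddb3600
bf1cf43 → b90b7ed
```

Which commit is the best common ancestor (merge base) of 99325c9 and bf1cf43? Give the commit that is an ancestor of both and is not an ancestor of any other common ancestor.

Ancestors of 99325c9: {0b3f460, 1aa9aa7, 1b15aab, 4323d74, 46d36aa, 534e402, 6d868c2, 99325c9, c9ae797, cea4761, ddb3600, fd748e9}.
Ancestors of bf1cf43: {0b3f460, 1aa9aa7, 4323d74, 534e402, b90b7ed, bf1cf43, c9ae797, cea4761, fd748e9}.
Common ancestors: {0b3f460, 1aa9aa7, 4323d74, 534e402, c9ae797, cea4761, fd748e9}.
Among these, cea4761 is not an ancestor of any other common ancestor — it is the merge base.

cea4761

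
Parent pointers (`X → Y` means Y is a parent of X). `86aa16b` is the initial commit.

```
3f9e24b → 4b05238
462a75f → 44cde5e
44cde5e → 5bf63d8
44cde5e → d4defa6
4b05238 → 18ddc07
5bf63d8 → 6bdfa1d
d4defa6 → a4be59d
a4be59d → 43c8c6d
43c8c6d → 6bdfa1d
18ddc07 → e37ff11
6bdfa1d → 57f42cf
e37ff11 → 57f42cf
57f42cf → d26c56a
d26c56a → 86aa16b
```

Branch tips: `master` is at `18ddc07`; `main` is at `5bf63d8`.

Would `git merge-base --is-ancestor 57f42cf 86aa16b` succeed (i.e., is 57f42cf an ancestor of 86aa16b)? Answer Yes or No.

Ancestors of 86aa16b: {86aa16b}.
57f42cf is not in that set, so it is not an ancestor of 86aa16b.

No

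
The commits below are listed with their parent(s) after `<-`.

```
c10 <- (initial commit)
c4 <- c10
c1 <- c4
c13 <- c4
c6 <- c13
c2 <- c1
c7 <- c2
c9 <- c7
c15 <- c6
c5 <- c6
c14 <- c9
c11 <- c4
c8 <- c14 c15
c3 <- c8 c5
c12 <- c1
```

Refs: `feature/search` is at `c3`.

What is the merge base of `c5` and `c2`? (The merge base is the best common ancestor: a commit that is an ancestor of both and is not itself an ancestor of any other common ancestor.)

c4

Ancestors of c5: {c10, c13, c4, c5, c6}.
Ancestors of c2: {c1, c10, c2, c4}.
Common ancestors: {c10, c4}.
Among these, c4 is not an ancestor of any other common ancestor — it is the merge base.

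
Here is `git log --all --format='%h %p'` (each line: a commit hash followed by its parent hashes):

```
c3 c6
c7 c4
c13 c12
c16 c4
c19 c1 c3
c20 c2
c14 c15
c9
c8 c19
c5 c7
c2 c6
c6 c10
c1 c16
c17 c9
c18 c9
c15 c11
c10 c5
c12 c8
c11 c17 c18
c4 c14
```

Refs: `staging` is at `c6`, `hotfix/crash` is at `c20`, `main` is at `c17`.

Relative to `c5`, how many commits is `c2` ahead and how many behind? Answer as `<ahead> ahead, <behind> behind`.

Reachable from c2: {c10, c11, c14, c15, c17, c18, c2, c4, c5, c6, c7, c9}.
Reachable from c5: {c11, c14, c15, c17, c18, c4, c5, c7, c9}.
Only in c2's history (ahead): {c10, c2, c6} — 3.
Only in c5's history (behind): {} — 0.

3 ahead, 0 behind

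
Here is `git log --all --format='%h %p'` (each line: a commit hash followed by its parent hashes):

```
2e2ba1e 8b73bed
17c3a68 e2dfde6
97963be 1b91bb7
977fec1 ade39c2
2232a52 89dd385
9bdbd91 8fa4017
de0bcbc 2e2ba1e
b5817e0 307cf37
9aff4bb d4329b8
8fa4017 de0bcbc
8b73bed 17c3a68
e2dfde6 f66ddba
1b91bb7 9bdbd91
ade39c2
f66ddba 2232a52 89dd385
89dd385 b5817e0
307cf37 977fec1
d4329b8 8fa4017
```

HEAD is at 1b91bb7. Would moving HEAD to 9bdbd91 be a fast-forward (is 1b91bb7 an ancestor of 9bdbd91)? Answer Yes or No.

No

A fast-forward from 1b91bb7 to 9bdbd91 is possible iff 1b91bb7 is an ancestor of 9bdbd91.
Ancestors of 9bdbd91: {17c3a68, 2232a52, 2e2ba1e, 307cf37, 89dd385, 8b73bed, 8fa4017, 977fec1, 9bdbd91, ade39c2, b5817e0, de0bcbc, e2dfde6, f66ddba}.
1b91bb7 is not among them, so fast-forward is not possible.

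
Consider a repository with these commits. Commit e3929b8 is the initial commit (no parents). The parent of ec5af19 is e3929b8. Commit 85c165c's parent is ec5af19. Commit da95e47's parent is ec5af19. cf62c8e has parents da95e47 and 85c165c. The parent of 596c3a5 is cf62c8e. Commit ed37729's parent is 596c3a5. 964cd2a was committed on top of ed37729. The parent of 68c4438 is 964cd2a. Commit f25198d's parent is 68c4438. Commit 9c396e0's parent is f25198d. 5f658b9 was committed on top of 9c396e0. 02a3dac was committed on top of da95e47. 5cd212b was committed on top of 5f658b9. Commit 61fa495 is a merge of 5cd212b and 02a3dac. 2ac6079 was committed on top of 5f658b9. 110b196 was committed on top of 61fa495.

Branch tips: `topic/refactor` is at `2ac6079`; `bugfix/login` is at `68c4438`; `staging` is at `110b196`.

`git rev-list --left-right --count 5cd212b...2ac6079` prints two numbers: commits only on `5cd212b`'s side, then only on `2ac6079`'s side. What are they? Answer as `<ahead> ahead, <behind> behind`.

Reachable from 5cd212b: {596c3a5, 5cd212b, 5f658b9, 68c4438, 85c165c, 964cd2a, 9c396e0, cf62c8e, da95e47, e3929b8, ec5af19, ed37729, f25198d}.
Reachable from 2ac6079: {2ac6079, 596c3a5, 5f658b9, 68c4438, 85c165c, 964cd2a, 9c396e0, cf62c8e, da95e47, e3929b8, ec5af19, ed37729, f25198d}.
Only in 5cd212b's history (ahead): {5cd212b} — 1.
Only in 2ac6079's history (behind): {2ac6079} — 1.

1 ahead, 1 behind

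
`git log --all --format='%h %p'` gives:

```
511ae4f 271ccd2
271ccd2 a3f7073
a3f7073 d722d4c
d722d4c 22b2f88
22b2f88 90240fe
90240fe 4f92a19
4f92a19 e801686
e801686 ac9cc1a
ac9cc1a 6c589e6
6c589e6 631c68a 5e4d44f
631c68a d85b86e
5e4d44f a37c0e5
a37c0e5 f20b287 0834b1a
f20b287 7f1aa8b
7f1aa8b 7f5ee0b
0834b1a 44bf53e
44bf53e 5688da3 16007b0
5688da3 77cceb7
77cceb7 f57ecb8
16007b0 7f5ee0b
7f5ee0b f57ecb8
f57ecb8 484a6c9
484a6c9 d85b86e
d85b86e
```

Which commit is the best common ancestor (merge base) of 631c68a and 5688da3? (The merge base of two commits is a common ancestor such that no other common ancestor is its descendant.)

Ancestors of 631c68a: {631c68a, d85b86e}.
Ancestors of 5688da3: {484a6c9, 5688da3, 77cceb7, d85b86e, f57ecb8}.
Common ancestors: {d85b86e}.
The only common ancestor is d85b86e, so it is the merge base.

d85b86e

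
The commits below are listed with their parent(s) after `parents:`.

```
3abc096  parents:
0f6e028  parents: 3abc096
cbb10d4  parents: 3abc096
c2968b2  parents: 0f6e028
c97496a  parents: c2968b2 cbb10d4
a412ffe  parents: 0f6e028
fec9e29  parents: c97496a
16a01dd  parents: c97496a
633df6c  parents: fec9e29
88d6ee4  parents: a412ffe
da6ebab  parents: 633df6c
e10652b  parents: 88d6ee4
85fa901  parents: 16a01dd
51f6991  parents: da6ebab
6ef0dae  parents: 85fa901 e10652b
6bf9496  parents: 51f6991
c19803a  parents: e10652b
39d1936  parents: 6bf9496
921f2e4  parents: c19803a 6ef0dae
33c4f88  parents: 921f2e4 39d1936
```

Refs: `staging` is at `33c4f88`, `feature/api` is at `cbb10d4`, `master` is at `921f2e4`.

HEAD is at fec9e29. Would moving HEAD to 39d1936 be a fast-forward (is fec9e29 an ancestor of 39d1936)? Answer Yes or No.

Yes

A fast-forward from fec9e29 to 39d1936 is possible iff fec9e29 is an ancestor of 39d1936.
Ancestors of 39d1936: {0f6e028, 39d1936, 3abc096, 51f6991, 633df6c, 6bf9496, c2968b2, c97496a, cbb10d4, da6ebab, fec9e29}.
fec9e29 is among them, so fast-forward is possible.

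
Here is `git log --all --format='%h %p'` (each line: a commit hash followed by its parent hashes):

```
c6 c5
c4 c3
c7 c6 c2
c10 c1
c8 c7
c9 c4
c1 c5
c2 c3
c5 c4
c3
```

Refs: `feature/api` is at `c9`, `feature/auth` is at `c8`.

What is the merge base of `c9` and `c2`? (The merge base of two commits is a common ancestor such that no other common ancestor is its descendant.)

Ancestors of c9: {c3, c4, c9}.
Ancestors of c2: {c2, c3}.
Common ancestors: {c3}.
The only common ancestor is c3, so it is the merge base.

c3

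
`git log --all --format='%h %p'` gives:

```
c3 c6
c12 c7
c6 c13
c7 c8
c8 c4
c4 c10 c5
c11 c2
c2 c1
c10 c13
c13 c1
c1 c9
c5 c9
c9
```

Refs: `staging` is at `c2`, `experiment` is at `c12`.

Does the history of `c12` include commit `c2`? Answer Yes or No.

No

Ancestors of c12: {c1, c10, c12, c13, c4, c5, c7, c8, c9}.
c2 is not in that set, so it is not an ancestor of c12.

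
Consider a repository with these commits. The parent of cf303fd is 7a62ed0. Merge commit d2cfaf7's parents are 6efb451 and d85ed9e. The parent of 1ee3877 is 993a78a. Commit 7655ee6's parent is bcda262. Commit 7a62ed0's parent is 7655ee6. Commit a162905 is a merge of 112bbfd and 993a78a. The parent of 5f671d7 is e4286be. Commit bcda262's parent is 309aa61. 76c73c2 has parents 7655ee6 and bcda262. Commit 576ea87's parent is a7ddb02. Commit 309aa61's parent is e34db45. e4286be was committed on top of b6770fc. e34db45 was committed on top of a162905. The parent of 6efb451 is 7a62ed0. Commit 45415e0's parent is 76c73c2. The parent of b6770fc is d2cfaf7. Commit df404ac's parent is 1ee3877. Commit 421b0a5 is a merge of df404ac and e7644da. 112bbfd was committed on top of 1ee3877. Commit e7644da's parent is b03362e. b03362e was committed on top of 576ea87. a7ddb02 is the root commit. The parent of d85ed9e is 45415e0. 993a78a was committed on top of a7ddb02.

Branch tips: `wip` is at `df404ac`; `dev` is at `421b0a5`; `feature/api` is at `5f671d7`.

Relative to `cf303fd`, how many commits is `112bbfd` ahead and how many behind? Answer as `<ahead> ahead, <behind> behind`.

Reachable from 112bbfd: {112bbfd, 1ee3877, 993a78a, a7ddb02}.
Reachable from cf303fd: {112bbfd, 1ee3877, 309aa61, 7655ee6, 7a62ed0, 993a78a, a162905, a7ddb02, bcda262, cf303fd, e34db45}.
Only in 112bbfd's history (ahead): {} — 0.
Only in cf303fd's history (behind): {309aa61, 7655ee6, 7a62ed0, a162905, bcda262, cf303fd, e34db45} — 7.

0 ahead, 7 behind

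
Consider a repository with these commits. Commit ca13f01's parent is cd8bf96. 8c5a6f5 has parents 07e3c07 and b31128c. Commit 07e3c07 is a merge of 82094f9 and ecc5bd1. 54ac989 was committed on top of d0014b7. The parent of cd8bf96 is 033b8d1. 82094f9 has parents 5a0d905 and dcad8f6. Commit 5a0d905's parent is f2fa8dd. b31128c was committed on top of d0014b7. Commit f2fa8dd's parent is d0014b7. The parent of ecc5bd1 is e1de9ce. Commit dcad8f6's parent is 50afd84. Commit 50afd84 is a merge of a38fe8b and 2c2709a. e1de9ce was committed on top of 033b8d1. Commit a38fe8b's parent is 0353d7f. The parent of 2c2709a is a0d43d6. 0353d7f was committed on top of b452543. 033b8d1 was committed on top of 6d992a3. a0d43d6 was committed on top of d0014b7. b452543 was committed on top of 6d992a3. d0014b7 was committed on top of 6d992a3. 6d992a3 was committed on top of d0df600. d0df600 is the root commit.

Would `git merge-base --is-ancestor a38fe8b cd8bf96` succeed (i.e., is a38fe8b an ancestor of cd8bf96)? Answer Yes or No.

No

Ancestors of cd8bf96: {033b8d1, 6d992a3, cd8bf96, d0df600}.
a38fe8b is not in that set, so it is not an ancestor of cd8bf96.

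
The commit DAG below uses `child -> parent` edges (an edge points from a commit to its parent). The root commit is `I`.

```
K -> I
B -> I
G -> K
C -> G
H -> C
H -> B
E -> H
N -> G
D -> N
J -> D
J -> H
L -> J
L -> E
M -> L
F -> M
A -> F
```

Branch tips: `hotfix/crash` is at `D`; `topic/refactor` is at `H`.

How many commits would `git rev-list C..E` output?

3

Reachable from E: {B, C, E, G, H, I, K}.
Reachable from C: {C, G, I, K}.
In E's history but not C's: {B, E, H} — 3 commits.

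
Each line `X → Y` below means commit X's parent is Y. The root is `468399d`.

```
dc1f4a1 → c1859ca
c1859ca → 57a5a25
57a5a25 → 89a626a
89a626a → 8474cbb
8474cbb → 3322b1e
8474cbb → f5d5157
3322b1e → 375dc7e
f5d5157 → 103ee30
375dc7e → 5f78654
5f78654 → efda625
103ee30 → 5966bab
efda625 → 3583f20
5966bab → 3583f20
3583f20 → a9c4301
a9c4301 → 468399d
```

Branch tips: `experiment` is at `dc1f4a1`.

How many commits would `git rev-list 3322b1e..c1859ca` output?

Reachable from c1859ca: {103ee30, 3322b1e, 3583f20, 375dc7e, 468399d, 57a5a25, 5966bab, 5f78654, 8474cbb, 89a626a, a9c4301, c1859ca, efda625, f5d5157}.
Reachable from 3322b1e: {3322b1e, 3583f20, 375dc7e, 468399d, 5f78654, a9c4301, efda625}.
In c1859ca's history but not 3322b1e's: {103ee30, 57a5a25, 5966bab, 8474cbb, 89a626a, c1859ca, f5d5157} — 7 commits.

7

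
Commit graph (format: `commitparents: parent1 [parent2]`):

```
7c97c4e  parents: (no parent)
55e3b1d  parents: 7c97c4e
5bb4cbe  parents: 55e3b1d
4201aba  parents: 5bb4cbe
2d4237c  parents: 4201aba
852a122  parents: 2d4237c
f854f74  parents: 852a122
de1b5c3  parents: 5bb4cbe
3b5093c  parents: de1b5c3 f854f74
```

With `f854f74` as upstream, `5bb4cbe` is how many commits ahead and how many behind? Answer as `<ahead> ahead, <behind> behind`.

0 ahead, 4 behind

Reachable from 5bb4cbe: {55e3b1d, 5bb4cbe, 7c97c4e}.
Reachable from f854f74: {2d4237c, 4201aba, 55e3b1d, 5bb4cbe, 7c97c4e, 852a122, f854f74}.
Only in 5bb4cbe's history (ahead): {} — 0.
Only in f854f74's history (behind): {2d4237c, 4201aba, 852a122, f854f74} — 4.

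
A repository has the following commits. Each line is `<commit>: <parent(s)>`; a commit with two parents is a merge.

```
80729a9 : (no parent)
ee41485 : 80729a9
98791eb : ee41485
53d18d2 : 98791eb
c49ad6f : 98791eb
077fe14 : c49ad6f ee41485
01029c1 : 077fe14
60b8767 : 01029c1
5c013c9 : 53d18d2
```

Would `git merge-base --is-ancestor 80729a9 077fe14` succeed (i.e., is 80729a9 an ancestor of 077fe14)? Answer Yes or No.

Ancestors of 077fe14 (commits reachable by following parents): {077fe14, 80729a9, 98791eb, c49ad6f, ee41485}.
80729a9 is in that set, so it is an ancestor of 077fe14.

Yes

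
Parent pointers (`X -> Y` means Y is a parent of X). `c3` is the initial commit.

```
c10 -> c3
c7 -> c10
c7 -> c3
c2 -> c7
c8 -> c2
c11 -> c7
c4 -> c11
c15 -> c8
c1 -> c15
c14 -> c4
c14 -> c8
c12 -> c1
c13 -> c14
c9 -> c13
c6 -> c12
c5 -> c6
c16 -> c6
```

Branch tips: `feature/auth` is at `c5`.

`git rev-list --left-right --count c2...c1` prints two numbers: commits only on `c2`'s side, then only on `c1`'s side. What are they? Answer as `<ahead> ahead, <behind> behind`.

Reachable from c2: {c10, c2, c3, c7}.
Reachable from c1: {c1, c10, c15, c2, c3, c7, c8}.
Only in c2's history (ahead): {} — 0.
Only in c1's history (behind): {c1, c15, c8} — 3.

0 ahead, 3 behind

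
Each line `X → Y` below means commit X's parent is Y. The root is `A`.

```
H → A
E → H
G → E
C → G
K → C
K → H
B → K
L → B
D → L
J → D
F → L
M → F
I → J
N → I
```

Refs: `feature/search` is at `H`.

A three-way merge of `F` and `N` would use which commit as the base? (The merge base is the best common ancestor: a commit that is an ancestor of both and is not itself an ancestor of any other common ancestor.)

Ancestors of F: {A, B, C, E, F, G, H, K, L}.
Ancestors of N: {A, B, C, D, E, G, H, I, J, K, L, N}.
Common ancestors: {A, B, C, E, G, H, K, L}.
Among these, L is not an ancestor of any other common ancestor — it is the merge base.

L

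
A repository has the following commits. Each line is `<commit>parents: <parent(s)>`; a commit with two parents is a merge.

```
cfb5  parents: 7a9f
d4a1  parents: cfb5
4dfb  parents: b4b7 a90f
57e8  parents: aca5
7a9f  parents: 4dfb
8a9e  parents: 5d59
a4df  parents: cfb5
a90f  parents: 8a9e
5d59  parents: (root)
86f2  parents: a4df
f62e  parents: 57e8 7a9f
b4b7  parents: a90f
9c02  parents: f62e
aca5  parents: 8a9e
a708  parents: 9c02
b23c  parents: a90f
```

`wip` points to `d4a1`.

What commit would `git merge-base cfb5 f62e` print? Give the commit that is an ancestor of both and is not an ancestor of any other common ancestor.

7a9f

Ancestors of cfb5: {4dfb, 5d59, 7a9f, 8a9e, a90f, b4b7, cfb5}.
Ancestors of f62e: {4dfb, 57e8, 5d59, 7a9f, 8a9e, a90f, aca5, b4b7, f62e}.
Common ancestors: {4dfb, 5d59, 7a9f, 8a9e, a90f, b4b7}.
Among these, 7a9f is not an ancestor of any other common ancestor — it is the merge base.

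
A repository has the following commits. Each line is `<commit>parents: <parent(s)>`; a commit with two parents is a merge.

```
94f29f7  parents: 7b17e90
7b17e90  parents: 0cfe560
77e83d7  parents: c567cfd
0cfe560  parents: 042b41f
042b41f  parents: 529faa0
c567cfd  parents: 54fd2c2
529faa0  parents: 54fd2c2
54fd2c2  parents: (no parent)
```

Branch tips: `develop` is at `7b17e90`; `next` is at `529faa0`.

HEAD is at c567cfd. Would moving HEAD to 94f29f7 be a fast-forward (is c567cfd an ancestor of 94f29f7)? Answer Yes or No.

A fast-forward from c567cfd to 94f29f7 is possible iff c567cfd is an ancestor of 94f29f7.
Ancestors of 94f29f7: {042b41f, 0cfe560, 529faa0, 54fd2c2, 7b17e90, 94f29f7}.
c567cfd is not among them, so fast-forward is not possible.

No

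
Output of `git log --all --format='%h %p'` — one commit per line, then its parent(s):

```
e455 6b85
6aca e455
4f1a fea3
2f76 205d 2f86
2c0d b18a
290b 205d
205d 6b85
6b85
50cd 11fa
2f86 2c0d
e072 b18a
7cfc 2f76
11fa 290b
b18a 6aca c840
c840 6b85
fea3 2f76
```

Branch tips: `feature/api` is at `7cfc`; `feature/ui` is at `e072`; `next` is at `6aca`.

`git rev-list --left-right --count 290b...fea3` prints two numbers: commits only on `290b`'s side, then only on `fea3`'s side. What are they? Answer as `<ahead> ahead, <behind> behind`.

Reachable from 290b: {205d, 290b, 6b85}.
Reachable from fea3: {205d, 2c0d, 2f76, 2f86, 6aca, 6b85, b18a, c840, e455, fea3}.
Only in 290b's history (ahead): {290b} — 1.
Only in fea3's history (behind): {2c0d, 2f76, 2f86, 6aca, b18a, c840, e455, fea3} — 8.

1 ahead, 8 behind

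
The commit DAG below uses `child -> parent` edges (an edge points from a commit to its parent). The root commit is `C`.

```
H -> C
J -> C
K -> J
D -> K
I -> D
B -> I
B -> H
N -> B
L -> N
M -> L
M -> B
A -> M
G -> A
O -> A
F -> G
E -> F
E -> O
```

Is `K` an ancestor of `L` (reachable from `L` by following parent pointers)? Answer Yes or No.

Yes

Ancestors of L (commits reachable by following parents): {B, C, D, H, I, J, K, L, N}.
K is in that set, so it is an ancestor of L.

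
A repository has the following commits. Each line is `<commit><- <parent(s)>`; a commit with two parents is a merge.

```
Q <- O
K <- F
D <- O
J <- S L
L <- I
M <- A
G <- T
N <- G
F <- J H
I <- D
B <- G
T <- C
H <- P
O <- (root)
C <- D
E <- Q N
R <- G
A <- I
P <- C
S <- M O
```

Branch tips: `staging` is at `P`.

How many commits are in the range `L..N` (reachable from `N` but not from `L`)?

Reachable from N: {C, D, G, N, O, T}.
Reachable from L: {D, I, L, O}.
In N's history but not L's: {C, G, N, T} — 4 commits.

4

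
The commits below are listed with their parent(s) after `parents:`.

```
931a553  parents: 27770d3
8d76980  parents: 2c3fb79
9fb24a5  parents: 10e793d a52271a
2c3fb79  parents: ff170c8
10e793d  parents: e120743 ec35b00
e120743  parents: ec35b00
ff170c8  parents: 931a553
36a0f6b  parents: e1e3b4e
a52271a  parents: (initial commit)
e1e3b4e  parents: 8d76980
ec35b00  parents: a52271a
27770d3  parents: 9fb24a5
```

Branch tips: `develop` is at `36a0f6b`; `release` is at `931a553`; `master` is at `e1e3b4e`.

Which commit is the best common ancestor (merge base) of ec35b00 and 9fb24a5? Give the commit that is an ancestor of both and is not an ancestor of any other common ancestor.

Ancestors of ec35b00: {a52271a, ec35b00}.
Ancestors of 9fb24a5: {10e793d, 9fb24a5, a52271a, e120743, ec35b00}.
Common ancestors: {a52271a, ec35b00}.
Among these, ec35b00 is not an ancestor of any other common ancestor — it is the merge base.

ec35b00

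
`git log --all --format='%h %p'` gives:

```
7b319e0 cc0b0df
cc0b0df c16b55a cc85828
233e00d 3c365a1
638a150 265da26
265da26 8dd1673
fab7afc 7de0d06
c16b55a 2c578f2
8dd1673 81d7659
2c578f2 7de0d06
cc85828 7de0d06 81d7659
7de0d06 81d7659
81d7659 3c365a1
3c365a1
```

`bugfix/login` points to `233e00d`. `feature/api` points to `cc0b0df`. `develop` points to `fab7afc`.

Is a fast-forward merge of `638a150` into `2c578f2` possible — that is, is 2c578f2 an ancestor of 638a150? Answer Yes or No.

No

A fast-forward from 2c578f2 to 638a150 is possible iff 2c578f2 is an ancestor of 638a150.
Ancestors of 638a150: {265da26, 3c365a1, 638a150, 81d7659, 8dd1673}.
2c578f2 is not among them, so fast-forward is not possible.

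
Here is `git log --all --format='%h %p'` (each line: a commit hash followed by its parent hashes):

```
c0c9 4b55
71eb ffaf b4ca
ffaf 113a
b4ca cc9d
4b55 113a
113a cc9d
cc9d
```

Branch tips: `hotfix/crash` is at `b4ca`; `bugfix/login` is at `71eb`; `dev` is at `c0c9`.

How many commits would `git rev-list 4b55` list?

3

Walking parent pointers from 4b55: reachable set = {113a, 4b55, cc9d}.
That is 3 commits.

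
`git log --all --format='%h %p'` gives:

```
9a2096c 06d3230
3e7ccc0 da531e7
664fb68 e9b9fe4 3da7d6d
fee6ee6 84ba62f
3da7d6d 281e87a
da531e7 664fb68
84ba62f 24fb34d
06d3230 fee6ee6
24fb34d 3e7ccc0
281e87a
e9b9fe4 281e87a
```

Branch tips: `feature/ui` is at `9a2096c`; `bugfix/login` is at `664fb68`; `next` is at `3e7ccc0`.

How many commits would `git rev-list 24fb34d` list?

7

Walking parent pointers from 24fb34d: reachable set = {24fb34d, 281e87a, 3da7d6d, 3e7ccc0, 664fb68, da531e7, e9b9fe4}.
That is 7 commits.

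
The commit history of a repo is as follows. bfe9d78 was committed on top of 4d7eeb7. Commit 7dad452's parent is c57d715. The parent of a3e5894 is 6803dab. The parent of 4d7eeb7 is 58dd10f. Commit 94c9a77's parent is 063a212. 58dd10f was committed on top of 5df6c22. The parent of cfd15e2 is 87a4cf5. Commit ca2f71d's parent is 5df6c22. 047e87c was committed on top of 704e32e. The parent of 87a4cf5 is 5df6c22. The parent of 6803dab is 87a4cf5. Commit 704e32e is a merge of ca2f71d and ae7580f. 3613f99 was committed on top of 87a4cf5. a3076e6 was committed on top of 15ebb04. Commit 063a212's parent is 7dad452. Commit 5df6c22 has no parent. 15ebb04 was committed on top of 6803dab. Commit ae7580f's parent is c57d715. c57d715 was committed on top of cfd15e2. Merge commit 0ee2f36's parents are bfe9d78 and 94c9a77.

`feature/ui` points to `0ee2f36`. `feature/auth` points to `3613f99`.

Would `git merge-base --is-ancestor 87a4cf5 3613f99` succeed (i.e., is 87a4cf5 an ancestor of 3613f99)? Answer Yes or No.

Ancestors of 3613f99 (commits reachable by following parents): {3613f99, 5df6c22, 87a4cf5}.
87a4cf5 is in that set, so it is an ancestor of 3613f99.

Yes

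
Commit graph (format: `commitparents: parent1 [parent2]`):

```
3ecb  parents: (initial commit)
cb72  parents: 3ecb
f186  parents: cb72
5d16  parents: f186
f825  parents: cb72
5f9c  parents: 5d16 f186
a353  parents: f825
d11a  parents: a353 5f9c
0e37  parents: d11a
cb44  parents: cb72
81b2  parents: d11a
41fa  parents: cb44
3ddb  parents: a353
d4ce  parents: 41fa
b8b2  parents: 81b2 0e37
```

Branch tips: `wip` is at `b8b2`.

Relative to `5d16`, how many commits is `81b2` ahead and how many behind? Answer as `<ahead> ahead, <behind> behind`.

5 ahead, 0 behind

Reachable from 81b2: {3ecb, 5d16, 5f9c, 81b2, a353, cb72, d11a, f186, f825}.
Reachable from 5d16: {3ecb, 5d16, cb72, f186}.
Only in 81b2's history (ahead): {5f9c, 81b2, a353, d11a, f825} — 5.
Only in 5d16's history (behind): {} — 0.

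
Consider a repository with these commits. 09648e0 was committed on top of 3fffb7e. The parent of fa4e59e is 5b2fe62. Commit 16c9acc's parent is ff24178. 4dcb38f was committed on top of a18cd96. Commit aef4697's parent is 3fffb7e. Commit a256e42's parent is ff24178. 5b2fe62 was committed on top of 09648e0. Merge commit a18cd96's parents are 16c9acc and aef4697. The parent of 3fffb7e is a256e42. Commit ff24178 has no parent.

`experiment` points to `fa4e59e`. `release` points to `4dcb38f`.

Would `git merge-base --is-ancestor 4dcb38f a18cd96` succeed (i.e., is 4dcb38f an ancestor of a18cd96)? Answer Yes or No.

No

Ancestors of a18cd96: {16c9acc, 3fffb7e, a18cd96, a256e42, aef4697, ff24178}.
4dcb38f is not in that set, so it is not an ancestor of a18cd96.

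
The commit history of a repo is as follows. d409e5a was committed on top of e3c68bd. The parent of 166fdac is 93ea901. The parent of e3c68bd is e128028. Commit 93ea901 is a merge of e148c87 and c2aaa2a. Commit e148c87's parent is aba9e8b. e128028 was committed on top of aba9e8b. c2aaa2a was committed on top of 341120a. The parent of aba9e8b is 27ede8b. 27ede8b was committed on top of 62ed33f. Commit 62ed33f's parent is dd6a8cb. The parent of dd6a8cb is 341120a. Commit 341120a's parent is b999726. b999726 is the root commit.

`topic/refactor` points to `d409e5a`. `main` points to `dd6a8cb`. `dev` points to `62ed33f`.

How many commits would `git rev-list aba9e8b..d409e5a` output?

Reachable from d409e5a: {27ede8b, 341120a, 62ed33f, aba9e8b, b999726, d409e5a, dd6a8cb, e128028, e3c68bd}.
Reachable from aba9e8b: {27ede8b, 341120a, 62ed33f, aba9e8b, b999726, dd6a8cb}.
In d409e5a's history but not aba9e8b's: {d409e5a, e128028, e3c68bd} — 3 commits.

3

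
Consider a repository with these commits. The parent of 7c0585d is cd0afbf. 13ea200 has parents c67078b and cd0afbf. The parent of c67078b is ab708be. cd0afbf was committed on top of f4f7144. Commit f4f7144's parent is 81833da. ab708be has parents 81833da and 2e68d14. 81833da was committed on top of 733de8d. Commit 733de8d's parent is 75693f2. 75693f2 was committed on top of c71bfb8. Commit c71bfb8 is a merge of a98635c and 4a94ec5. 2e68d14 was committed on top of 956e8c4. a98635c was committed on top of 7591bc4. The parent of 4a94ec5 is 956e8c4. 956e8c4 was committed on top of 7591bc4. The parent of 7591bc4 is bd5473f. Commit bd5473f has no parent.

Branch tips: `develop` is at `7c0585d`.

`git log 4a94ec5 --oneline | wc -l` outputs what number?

Walking parent pointers from 4a94ec5: reachable set = {4a94ec5, 7591bc4, 956e8c4, bd5473f}.
That is 4 commits.

4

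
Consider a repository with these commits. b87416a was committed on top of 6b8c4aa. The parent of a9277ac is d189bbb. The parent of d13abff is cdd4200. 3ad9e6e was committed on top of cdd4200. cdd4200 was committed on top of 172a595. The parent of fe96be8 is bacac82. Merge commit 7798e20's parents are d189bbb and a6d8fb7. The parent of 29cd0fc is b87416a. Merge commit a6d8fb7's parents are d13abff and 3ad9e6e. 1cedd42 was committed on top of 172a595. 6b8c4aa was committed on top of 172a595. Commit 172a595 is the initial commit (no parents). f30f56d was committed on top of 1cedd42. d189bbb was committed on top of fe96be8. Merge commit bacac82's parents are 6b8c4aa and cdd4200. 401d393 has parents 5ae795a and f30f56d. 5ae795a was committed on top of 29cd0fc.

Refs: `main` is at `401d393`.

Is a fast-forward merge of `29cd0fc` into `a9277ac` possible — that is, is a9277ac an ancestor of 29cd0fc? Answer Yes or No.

A fast-forward from a9277ac to 29cd0fc is possible iff a9277ac is an ancestor of 29cd0fc.
Ancestors of 29cd0fc: {172a595, 29cd0fc, 6b8c4aa, b87416a}.
a9277ac is not among them, so fast-forward is not possible.

No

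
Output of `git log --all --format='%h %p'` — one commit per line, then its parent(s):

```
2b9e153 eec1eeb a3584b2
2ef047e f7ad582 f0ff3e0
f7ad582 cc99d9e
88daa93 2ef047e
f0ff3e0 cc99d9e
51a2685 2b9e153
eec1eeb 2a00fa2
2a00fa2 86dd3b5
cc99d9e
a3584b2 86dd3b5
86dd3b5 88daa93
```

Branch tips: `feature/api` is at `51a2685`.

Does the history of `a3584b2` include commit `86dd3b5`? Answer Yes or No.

Ancestors of a3584b2 (commits reachable by following parents): {2ef047e, 86dd3b5, 88daa93, a3584b2, cc99d9e, f0ff3e0, f7ad582}.
86dd3b5 is in that set, so it is an ancestor of a3584b2.

Yes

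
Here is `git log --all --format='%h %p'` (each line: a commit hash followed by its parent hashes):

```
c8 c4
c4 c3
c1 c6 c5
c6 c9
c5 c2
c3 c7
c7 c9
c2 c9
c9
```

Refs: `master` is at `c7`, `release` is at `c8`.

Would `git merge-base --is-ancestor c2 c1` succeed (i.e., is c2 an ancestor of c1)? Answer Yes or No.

Yes

Ancestors of c1 (commits reachable by following parents): {c1, c2, c5, c6, c9}.
c2 is in that set, so it is an ancestor of c1.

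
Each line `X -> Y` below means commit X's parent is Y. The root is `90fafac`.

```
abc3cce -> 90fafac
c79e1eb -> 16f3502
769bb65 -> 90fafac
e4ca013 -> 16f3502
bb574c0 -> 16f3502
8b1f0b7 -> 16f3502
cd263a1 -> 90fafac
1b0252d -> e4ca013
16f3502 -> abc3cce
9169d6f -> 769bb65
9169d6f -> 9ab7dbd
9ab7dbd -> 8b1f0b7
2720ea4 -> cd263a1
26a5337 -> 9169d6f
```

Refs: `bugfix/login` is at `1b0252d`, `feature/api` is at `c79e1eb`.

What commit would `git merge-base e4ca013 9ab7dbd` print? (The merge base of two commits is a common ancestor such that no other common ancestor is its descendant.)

16f3502

Ancestors of e4ca013: {16f3502, 90fafac, abc3cce, e4ca013}.
Ancestors of 9ab7dbd: {16f3502, 8b1f0b7, 90fafac, 9ab7dbd, abc3cce}.
Common ancestors: {16f3502, 90fafac, abc3cce}.
Among these, 16f3502 is not an ancestor of any other common ancestor — it is the merge base.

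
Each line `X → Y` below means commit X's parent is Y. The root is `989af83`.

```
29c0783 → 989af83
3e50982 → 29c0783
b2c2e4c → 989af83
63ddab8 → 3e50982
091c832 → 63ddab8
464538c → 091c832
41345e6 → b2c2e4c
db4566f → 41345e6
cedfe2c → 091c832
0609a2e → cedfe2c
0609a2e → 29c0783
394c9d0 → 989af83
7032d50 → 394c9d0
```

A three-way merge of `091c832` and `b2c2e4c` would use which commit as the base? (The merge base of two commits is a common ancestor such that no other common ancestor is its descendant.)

989af83

Ancestors of 091c832: {091c832, 29c0783, 3e50982, 63ddab8, 989af83}.
Ancestors of b2c2e4c: {989af83, b2c2e4c}.
Common ancestors: {989af83}.
The only common ancestor is 989af83, so it is the merge base.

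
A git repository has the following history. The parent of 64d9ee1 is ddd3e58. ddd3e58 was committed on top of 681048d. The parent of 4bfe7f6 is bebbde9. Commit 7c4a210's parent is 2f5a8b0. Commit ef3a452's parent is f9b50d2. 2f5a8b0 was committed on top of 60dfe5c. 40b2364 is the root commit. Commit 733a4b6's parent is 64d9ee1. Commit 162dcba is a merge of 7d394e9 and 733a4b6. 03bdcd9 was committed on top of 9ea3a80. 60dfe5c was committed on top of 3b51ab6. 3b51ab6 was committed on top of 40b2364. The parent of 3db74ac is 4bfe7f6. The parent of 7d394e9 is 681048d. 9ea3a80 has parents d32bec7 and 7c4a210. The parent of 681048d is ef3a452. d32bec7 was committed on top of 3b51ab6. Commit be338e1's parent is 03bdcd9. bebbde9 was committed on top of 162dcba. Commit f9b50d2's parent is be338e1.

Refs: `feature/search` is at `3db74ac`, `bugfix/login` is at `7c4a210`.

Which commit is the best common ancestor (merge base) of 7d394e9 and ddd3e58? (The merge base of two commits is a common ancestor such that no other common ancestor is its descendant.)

Ancestors of 7d394e9: {03bdcd9, 2f5a8b0, 3b51ab6, 40b2364, 60dfe5c, 681048d, 7c4a210, 7d394e9, 9ea3a80, be338e1, d32bec7, ef3a452, f9b50d2}.
Ancestors of ddd3e58: {03bdcd9, 2f5a8b0, 3b51ab6, 40b2364, 60dfe5c, 681048d, 7c4a210, 9ea3a80, be338e1, d32bec7, ddd3e58, ef3a452, f9b50d2}.
Common ancestors: {03bdcd9, 2f5a8b0, 3b51ab6, 40b2364, 60dfe5c, 681048d, 7c4a210, 9ea3a80, be338e1, d32bec7, ef3a452, f9b50d2}.
Among these, 681048d is not an ancestor of any other common ancestor — it is the merge base.

681048d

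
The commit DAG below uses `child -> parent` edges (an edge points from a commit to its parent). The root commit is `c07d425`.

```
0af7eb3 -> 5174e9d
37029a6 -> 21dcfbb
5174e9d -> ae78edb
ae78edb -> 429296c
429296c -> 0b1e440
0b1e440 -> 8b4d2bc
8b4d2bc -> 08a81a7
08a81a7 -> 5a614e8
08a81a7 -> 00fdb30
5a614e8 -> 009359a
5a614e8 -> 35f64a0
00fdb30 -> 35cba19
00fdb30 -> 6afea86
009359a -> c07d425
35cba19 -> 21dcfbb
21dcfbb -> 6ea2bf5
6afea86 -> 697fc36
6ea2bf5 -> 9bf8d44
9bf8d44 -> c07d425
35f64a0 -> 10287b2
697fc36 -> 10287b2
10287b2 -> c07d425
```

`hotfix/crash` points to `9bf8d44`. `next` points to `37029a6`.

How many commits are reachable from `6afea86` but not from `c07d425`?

3

Reachable from 6afea86: {10287b2, 697fc36, 6afea86, c07d425}.
Reachable from c07d425: {c07d425}.
In 6afea86's history but not c07d425's: {10287b2, 697fc36, 6afea86} — 3 commits.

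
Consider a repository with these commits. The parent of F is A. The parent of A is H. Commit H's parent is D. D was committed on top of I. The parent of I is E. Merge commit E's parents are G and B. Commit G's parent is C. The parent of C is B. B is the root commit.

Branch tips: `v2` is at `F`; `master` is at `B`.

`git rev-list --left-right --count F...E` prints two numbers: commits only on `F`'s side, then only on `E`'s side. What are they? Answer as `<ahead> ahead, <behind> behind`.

Reachable from F: {A, B, C, D, E, F, G, H, I}.
Reachable from E: {B, C, E, G}.
Only in F's history (ahead): {A, D, F, H, I} — 5.
Only in E's history (behind): {} — 0.

5 ahead, 0 behind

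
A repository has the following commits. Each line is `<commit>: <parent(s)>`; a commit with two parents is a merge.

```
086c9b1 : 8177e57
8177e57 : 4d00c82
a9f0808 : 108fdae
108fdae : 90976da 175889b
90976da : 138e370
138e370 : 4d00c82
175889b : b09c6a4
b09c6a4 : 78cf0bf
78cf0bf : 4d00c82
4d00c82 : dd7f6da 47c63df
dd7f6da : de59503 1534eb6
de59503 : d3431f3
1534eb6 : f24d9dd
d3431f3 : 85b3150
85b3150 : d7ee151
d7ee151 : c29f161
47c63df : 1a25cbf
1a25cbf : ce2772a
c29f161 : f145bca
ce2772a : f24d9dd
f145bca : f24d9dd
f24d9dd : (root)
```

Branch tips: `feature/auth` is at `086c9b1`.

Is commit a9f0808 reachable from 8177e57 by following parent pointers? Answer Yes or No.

Ancestors of 8177e57: {1534eb6, 1a25cbf, 47c63df, 4d00c82, 8177e57, 85b3150, c29f161, ce2772a, d3431f3, d7ee151, dd7f6da, de59503, f145bca, f24d9dd}.
a9f0808 is not in that set, so it is not an ancestor of 8177e57.

No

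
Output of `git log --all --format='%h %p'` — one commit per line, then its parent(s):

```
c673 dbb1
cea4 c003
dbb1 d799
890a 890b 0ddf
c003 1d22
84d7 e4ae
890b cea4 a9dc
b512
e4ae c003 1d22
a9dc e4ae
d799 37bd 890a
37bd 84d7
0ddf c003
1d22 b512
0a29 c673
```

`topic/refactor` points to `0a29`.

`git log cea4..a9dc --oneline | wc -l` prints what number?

Reachable from a9dc: {1d22, a9dc, b512, c003, e4ae}.
Reachable from cea4: {1d22, b512, c003, cea4}.
In a9dc's history but not cea4's: {a9dc, e4ae} — 2 commits.

2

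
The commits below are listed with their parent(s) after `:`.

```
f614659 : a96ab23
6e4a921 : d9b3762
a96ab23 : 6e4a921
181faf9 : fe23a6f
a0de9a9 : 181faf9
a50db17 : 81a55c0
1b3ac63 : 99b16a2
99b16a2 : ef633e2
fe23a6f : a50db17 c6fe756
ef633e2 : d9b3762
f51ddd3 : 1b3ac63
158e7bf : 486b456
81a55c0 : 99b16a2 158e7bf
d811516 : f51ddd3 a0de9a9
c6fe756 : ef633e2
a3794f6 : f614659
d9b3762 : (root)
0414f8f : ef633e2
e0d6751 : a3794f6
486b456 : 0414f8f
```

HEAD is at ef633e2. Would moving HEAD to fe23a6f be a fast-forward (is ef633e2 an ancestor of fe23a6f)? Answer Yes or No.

A fast-forward from ef633e2 to fe23a6f is possible iff ef633e2 is an ancestor of fe23a6f.
Ancestors of fe23a6f: {0414f8f, 158e7bf, 486b456, 81a55c0, 99b16a2, a50db17, c6fe756, d9b3762, ef633e2, fe23a6f}.
ef633e2 is among them, so fast-forward is possible.

Yes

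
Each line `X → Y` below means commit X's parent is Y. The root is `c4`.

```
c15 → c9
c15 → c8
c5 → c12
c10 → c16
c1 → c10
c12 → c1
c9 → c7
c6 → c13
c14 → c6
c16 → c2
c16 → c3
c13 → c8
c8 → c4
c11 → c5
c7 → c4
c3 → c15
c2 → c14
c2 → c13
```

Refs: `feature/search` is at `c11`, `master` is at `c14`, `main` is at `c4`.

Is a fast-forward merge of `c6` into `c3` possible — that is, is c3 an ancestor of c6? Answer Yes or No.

A fast-forward from c3 to c6 is possible iff c3 is an ancestor of c6.
Ancestors of c6: {c13, c4, c6, c8}.
c3 is not among them, so fast-forward is not possible.

No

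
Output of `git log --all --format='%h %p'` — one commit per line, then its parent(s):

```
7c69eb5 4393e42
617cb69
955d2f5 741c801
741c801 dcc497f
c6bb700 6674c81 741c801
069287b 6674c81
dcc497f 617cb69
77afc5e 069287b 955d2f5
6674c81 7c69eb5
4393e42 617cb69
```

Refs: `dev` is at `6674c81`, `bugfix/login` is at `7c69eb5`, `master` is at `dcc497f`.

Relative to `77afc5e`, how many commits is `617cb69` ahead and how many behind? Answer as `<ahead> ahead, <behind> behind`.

0 ahead, 8 behind

Reachable from 617cb69: {617cb69}.
Reachable from 77afc5e: {069287b, 4393e42, 617cb69, 6674c81, 741c801, 77afc5e, 7c69eb5, 955d2f5, dcc497f}.
Only in 617cb69's history (ahead): {} — 0.
Only in 77afc5e's history (behind): {069287b, 4393e42, 6674c81, 741c801, 77afc5e, 7c69eb5, 955d2f5, dcc497f} — 8.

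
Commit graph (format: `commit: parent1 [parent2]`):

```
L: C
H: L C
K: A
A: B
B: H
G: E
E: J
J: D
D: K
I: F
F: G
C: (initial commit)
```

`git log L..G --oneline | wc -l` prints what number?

Reachable from G: {A, B, C, D, E, G, H, J, K, L}.
Reachable from L: {C, L}.
In G's history but not L's: {A, B, D, E, G, H, J, K} — 8 commits.

8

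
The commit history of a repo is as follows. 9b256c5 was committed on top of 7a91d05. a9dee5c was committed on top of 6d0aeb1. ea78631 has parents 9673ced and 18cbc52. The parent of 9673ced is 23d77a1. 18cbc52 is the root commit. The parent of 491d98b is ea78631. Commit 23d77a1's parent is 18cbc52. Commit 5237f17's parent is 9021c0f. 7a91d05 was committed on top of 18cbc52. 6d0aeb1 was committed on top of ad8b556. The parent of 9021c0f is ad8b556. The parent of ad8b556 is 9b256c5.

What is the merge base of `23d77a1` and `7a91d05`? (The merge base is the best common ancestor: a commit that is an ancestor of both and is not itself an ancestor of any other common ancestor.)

Ancestors of 23d77a1: {18cbc52, 23d77a1}.
Ancestors of 7a91d05: {18cbc52, 7a91d05}.
Common ancestors: {18cbc52}.
The only common ancestor is 18cbc52, so it is the merge base.

18cbc52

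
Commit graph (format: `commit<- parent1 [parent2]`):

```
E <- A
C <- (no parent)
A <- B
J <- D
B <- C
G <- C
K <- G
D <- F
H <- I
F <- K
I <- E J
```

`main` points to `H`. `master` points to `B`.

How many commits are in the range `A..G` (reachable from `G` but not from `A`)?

1

Reachable from G: {C, G}.
Reachable from A: {A, B, C}.
In G's history but not A's: {G} — 1 commit.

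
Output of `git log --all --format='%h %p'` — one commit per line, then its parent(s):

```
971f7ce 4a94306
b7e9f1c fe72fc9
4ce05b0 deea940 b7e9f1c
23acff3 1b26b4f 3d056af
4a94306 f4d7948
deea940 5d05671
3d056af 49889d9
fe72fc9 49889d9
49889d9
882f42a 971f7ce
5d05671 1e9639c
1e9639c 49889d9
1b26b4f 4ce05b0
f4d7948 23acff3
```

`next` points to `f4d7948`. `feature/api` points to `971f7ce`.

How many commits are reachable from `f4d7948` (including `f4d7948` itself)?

Walking parent pointers from f4d7948: reachable set = {1b26b4f, 1e9639c, 23acff3, 3d056af, 49889d9, 4ce05b0, 5d05671, b7e9f1c, deea940, f4d7948, fe72fc9}.
That is 11 commits.

11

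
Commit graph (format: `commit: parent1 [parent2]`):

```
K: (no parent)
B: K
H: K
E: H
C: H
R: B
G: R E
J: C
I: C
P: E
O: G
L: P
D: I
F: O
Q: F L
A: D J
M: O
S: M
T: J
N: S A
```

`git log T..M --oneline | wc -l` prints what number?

6

Reachable from M: {B, E, G, H, K, M, O, R}.
Reachable from T: {C, H, J, K, T}.
In M's history but not T's: {B, E, G, M, O, R} — 6 commits.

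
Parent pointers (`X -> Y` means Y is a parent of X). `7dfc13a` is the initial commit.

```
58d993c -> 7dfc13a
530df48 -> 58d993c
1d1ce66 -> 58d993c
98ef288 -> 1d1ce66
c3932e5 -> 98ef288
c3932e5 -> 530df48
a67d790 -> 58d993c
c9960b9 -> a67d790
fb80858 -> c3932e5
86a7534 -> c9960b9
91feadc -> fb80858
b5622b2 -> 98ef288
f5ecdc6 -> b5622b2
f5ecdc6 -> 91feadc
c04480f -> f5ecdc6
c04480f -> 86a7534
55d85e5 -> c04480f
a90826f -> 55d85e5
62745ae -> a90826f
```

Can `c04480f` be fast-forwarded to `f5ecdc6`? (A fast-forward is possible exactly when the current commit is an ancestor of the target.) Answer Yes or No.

No

A fast-forward from c04480f to f5ecdc6 is possible iff c04480f is an ancestor of f5ecdc6.
Ancestors of f5ecdc6: {1d1ce66, 530df48, 58d993c, 7dfc13a, 91feadc, 98ef288, b5622b2, c3932e5, f5ecdc6, fb80858}.
c04480f is not among them, so fast-forward is not possible.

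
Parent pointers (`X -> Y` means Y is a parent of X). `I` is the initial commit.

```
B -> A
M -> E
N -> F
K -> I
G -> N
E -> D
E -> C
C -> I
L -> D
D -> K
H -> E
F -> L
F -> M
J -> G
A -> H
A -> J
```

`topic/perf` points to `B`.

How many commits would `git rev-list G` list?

10

Walking parent pointers from G: reachable set = {C, D, E, F, G, I, K, L, M, N}.
That is 10 commits.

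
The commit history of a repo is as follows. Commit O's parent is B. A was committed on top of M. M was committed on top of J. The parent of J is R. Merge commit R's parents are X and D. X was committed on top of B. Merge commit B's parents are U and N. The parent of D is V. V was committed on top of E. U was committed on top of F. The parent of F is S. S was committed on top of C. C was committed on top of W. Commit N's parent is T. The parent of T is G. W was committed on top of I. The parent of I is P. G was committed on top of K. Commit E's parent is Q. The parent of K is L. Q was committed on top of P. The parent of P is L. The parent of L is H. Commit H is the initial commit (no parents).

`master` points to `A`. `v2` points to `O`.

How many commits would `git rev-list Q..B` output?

Reachable from B: {B, C, F, G, H, I, K, L, N, P, S, T, U, W}.
Reachable from Q: {H, L, P, Q}.
In B's history but not Q's: {B, C, F, G, I, K, N, S, T, U, W} — 11 commits.

11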